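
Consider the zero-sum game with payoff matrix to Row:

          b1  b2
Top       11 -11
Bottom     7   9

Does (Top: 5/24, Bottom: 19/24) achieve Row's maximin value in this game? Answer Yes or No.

Against b1 this mix gives (5/24)·11 + (19/24)·7 = 47/6.
Against b2 this mix gives (5/24)·(-11) + (19/24)·9 = 29/6.
Column will play b2, holding Row to 29/6. Shifting weight toward the row that does better against b2 would raise this floor (the equalizing mix achieves 22/3 against both b2 and b1), so the proposed strategy is not optimal.

No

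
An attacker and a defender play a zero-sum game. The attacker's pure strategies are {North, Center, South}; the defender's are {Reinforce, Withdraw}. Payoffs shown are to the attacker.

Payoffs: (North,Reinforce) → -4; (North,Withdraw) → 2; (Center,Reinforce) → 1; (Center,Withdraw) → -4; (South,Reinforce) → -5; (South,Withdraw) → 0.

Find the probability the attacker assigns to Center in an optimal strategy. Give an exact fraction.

Row minima: North → -4, Center → -4, South → -5; maximin = -4.
Column maxima: Reinforce → 1, Withdraw → 2; minimax = 1.
-4 ≠ 1, so there is no saddle point; optimal play is mixed.
South is strictly dominated by North, so the attacker never plays it.
On the remaining 2×2 (North, Center vs Reinforce, Withdraw):
Let the attacker play North with probability p. Expected payoff against Reinforce: (-4)p + 1(1−p) = −5p + 1; against Withdraw: 2p + (-4)(1−p) = 6p − 4.
Setting these equal: −5p + 1 = 6p − 4 ⇒ −11p = -5 ⇒ p = 5/11, and the value is (-5)·(5/11) + 1 = -14/11.
For the defender: with q = P(Reinforce), equating North's and Center's payoffs gives −6q + 2 = 5q − 4 ⇒ q = 6/11.

6/11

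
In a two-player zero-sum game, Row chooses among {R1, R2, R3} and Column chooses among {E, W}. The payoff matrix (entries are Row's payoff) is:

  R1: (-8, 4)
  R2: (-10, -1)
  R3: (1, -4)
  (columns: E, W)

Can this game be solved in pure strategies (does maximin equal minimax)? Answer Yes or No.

No

Row minima: R1 → -8, R2 → -10, R3 → -4; maximin = -4.
Column maxima: E → 1, W → 4; minimax = 1.
-4 ≠ 1, so no pure-strategy equilibrium exists.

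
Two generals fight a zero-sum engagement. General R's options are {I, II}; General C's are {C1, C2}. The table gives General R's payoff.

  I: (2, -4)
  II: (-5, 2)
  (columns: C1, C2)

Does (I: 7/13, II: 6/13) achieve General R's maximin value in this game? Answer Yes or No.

Against C1 this mix gives (7/13)·2 + (6/13)·(-5) = -16/13.
Against C2 this mix gives (7/13)·(-4) + (6/13)·2 = -16/13.
All of General C's active replies (C1, C2) yield -16/13, and no column does worse for General R. The mix makes General C indifferent and guarantees -16/13, so it is optimal.

Yes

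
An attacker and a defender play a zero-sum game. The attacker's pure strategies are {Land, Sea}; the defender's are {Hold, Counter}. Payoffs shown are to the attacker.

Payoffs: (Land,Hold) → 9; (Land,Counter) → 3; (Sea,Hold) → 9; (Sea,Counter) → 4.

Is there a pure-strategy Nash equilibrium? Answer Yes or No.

Yes

Row minima: Land → 3, Sea → 4; maximin = 4.
Column maxima: Hold → 9, Counter → 4; minimax = 4.
maximin = minimax = 4, so a saddle point exists.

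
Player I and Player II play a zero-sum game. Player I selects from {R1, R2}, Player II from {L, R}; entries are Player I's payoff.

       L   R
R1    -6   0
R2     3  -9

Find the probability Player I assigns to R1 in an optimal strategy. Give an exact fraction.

Row minima: R1 → -6, R2 → -9; maximin = -6.
Column maxima: L → 3, R → 0; minimax = 0.
-6 ≠ 0, so there is no saddle point; optimal play is mixed.
Let Player I play R1 with probability p. Expected payoff against L: (-6)p + 3(1−p) = −9p + 3; against R: 0p + (-9)(1−p) = 9p − 9.
Setting these equal: −9p + 3 = 9p − 9 ⇒ −18p = -12 ⇒ p = 2/3, and the value is (-9)·(2/3) + 3 = -3.
For Player II: with q = P(L), equating R1's and R2's payoffs gives −6q = 12q − 9 ⇒ q = 1/2.

2/3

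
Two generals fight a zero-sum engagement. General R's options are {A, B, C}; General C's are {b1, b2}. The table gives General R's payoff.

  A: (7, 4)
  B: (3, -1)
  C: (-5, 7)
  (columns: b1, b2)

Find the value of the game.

23/5

Row minima: A → 4, B → -1, C → -5; maximin = 4.
Column maxima: b1 → 7, b2 → 7; minimax = 7.
4 ≠ 7, so there is no saddle point; optimal play is mixed.
B is strictly dominated by A, so General R never plays it.
On the remaining 2×2 (A, C vs b1, b2):
Let General R play A with probability p. Expected payoff against b1: 7p + (-5)(1−p) = 12p − 5; against b2: 4p + 7(1−p) = −3p + 7.
Setting these equal: 12p − 5 = −3p + 7 ⇒ 15p = 12 ⇒ p = 4/5, and the value is (12)·(4/5) − 5 = 23/5.
For General C: with q = P(b1), equating A's and C's payoffs gives 3q + 4 = −12q + 7 ⇒ q = 1/5.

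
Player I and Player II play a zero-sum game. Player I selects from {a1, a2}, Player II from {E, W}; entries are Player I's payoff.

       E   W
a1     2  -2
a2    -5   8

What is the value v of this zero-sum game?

6/17

Row minima: a1 → -2, a2 → -5; maximin = -2.
Column maxima: E → 2, W → 8; minimax = 2.
-2 ≠ 2, so there is no saddle point; optimal play is mixed.
Let Player I play a1 with probability p. Expected payoff against E: 2p + (-5)(1−p) = 7p − 5; against W: (-2)p + 8(1−p) = −10p + 8.
Setting these equal: 7p − 5 = −10p + 8 ⇒ 17p = 13 ⇒ p = 13/17, and the value is (7)·(13/17) − 5 = 6/17.
For Player II: with q = P(E), equating a1's and a2's payoffs gives 4q − 2 = −13q + 8 ⇒ q = 10/17.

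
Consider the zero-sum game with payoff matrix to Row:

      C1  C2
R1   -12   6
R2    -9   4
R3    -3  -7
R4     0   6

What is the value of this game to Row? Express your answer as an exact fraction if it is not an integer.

0

Row minima: R1 → -12, R2 → -9, R3 → -7, R4 → 0; maximin = 0.
Column maxima: C1 → 0, C2 → 6; minimax = 0.
Since maximin = minimax = 0, there is a saddle point and the value is 0.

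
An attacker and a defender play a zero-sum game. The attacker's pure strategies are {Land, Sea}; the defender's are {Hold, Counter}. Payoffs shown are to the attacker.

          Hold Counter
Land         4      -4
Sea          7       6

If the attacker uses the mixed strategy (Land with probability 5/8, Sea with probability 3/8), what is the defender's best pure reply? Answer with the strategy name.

If the defender plays Hold, the attacker's expected payoff is (5/8)·4 + (3/8)·7 = 41/8.
If the defender plays Counter, the attacker's expected payoff is (5/8)·(-4) + (3/8)·6 = -1/4.
The defender minimizes the attacker's payoff; the smallest is -1/4, so the best response is Counter.

Counter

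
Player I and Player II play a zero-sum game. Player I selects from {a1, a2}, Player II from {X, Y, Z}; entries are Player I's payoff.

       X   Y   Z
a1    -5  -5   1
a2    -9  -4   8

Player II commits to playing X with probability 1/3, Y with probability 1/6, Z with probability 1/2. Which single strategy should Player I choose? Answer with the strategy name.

Expected payoff of a1: (1/3)·(-5) + (1/6)·(-5) + (1/2)·1 = -2.
Expected payoff of a2: (1/3)·(-9) + (1/6)·(-4) + (1/2)·8 = 1/3.
The largest is 1/3, so Player I's best response is a2.

a2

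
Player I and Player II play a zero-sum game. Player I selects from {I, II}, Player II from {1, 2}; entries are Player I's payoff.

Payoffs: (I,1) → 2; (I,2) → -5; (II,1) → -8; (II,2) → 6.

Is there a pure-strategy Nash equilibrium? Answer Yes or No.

No

Row minima: I → -5, II → -8; maximin = -5.
Column maxima: 1 → 2, 2 → 6; minimax = 2.
-5 ≠ 2, so no pure-strategy equilibrium exists.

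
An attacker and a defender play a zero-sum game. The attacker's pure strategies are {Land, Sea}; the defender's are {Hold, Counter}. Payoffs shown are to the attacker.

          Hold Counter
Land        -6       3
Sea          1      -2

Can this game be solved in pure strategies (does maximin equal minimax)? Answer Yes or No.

No

Row minima: Land → -6, Sea → -2; maximin = -2.
Column maxima: Hold → 1, Counter → 3; minimax = 1.
-2 ≠ 1, so no pure-strategy equilibrium exists.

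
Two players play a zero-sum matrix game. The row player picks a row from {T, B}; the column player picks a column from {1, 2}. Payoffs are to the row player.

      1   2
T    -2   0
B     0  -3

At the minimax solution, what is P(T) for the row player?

3/5

Row minima: T → -2, B → -3; maximin = -2.
Column maxima: 1 → 0, 2 → 0; minimax = 0.
-2 ≠ 0, so there is no saddle point; optimal play is mixed.
Let the row player play T with probability p. Expected payoff against 1: (-2)p + 0(1−p) = −2p; against 2: 0p + (-3)(1−p) = 3p − 3.
Setting these equal: −2p = 3p − 3 ⇒ −5p = -3 ⇒ p = 3/5, and the value is (-2)·(3/5) = -6/5.
For the column player: with q = P(1), equating T's and B's payoffs gives −2q = 3q − 3 ⇒ q = 3/5.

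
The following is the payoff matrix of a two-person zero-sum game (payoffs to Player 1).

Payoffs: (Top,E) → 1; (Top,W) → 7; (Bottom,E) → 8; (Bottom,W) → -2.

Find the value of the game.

29/8

Row minima: Top → 1, Bottom → -2; maximin = 1.
Column maxima: E → 8, W → 7; minimax = 7.
1 ≠ 7, so there is no saddle point; optimal play is mixed.
Let Player 1 play Top with probability p. Expected payoff against E: 1p + 8(1−p) = −7p + 8; against W: 7p + (-2)(1−p) = 9p − 2.
Setting these equal: −7p + 8 = 9p − 2 ⇒ −16p = -10 ⇒ p = 5/8, and the value is (-7)·(5/8) + 8 = 29/8.
For Player 2: with q = P(E), equating Top's and Bottom's payoffs gives −6q + 7 = 10q − 2 ⇒ q = 9/16.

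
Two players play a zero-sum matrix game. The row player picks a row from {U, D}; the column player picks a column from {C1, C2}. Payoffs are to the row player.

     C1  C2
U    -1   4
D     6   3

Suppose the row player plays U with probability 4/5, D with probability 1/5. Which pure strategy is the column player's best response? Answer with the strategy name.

C1

If the column player plays C1, the row player's expected payoff is (4/5)·(-1) + (1/5)·6 = 2/5.
If the column player plays C2, the row player's expected payoff is (4/5)·4 + (1/5)·3 = 19/5.
The column player minimizes the row player's payoff; the smallest is 2/5, so the best response is C1.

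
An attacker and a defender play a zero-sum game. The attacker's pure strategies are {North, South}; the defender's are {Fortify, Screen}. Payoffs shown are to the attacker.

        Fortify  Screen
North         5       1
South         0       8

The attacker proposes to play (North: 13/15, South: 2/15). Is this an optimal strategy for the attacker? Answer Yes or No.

No

Against Fortify this mix gives (13/15)·5 + (2/15)·0 = 13/3.
Against Screen this mix gives (13/15)·1 + (2/15)·8 = 29/15.
The defender will play Screen, holding the attacker to 29/15. Shifting weight toward the row that does better against Screen would raise this floor (the equalizing mix achieves 10/3 against both Screen and Fortify), so the proposed strategy is not optimal.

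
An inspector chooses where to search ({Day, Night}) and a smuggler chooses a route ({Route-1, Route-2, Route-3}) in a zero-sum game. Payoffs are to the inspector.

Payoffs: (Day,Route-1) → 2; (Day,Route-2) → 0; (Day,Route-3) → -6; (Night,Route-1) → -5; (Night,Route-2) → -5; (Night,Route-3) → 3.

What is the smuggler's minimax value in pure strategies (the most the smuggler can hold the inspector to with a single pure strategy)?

0

Column maxima: Route-1 → 2, Route-2 → 0, Route-3 → 3.
The smallest of these is 0.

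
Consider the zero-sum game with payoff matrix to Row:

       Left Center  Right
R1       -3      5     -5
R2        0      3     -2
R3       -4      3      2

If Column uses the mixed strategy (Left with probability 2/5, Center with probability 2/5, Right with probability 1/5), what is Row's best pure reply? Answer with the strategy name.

R2

Expected payoff of R1: (2/5)·(-3) + (2/5)·5 + (1/5)·(-5) = -1/5.
Expected payoff of R2: (2/5)·0 + (2/5)·3 + (1/5)·(-2) = 4/5.
Expected payoff of R3: (2/5)·(-4) + (2/5)·3 + (1/5)·2 = 0.
The largest is 4/5, so Row's best response is R2.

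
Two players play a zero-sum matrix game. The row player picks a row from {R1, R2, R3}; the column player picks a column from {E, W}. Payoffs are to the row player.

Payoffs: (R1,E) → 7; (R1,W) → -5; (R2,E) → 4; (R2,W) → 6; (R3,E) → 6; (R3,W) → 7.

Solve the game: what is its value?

Row minima: R1 → -5, R2 → 4, R3 → 6; maximin = 6.
Column maxima: E → 7, W → 7; minimax = 7.
6 ≠ 7, so there is no saddle point; optimal play is mixed.
R2 is strictly dominated by R3, so the row player never plays it.
On the remaining 2×2 (R1, R3 vs E, W):
Let the row player play R1 with probability p. Expected payoff against E: 7p + 6(1−p) = p + 6; against W: (-5)p + 7(1−p) = −12p + 7.
Setting these equal: p + 6 = −12p + 7 ⇒ 13p = 1 ⇒ p = 1/13, and the value is (1)·(1/13) + 6 = 79/13.
For the column player: with q = P(E), equating R1's and R3's payoffs gives 12q − 5 = −q + 7 ⇒ q = 12/13.

79/13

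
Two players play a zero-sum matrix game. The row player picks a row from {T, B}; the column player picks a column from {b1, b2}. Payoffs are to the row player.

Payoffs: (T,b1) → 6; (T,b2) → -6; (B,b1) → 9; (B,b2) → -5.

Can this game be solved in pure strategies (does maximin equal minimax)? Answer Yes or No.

Yes

Row minima: T → -6, B → -5; maximin = -5.
Column maxima: b1 → 9, b2 → -5; minimax = -5.
maximin = minimax = -5, so a saddle point exists.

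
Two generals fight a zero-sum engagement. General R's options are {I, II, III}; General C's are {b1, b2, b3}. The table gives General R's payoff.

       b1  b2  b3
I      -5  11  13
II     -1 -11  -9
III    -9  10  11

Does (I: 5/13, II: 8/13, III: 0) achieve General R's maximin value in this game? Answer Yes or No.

Against b1 this mix gives (5/13)·(-5) + (8/13)·(-1) = -33/13.
Against b2 this mix gives (5/13)·11 + (8/13)·(-11) = -33/13.
Against b3 this mix gives (5/13)·13 + (8/13)·(-9) = -7/13.
All of General C's active replies (b1, b2) yield -33/13, and no column does worse for General R. The mix makes General C indifferent and guarantees -33/13, so it is optimal.

Yes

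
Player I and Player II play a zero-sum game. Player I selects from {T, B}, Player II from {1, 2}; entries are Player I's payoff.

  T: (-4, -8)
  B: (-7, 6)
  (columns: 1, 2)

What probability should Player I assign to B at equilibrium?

4/17

Row minima: T → -8, B → -7; maximin = -7.
Column maxima: 1 → -4, 2 → 6; minimax = -4.
-7 ≠ -4, so there is no saddle point; optimal play is mixed.
Let Player I play T with probability p. Expected payoff against 1: (-4)p + (-7)(1−p) = 3p − 7; against 2: (-8)p + 6(1−p) = −14p + 6.
Setting these equal: 3p − 7 = −14p + 6 ⇒ 17p = 13 ⇒ p = 13/17, and the value is (3)·(13/17) − 7 = -80/17.
For Player II: with q = P(1), equating T's and B's payoffs gives 4q − 8 = −13q + 6 ⇒ q = 14/17.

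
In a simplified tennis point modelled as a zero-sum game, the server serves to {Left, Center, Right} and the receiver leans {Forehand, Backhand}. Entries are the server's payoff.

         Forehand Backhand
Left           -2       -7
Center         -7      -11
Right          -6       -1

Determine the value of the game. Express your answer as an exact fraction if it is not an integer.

-4

Row minima: Left → -7, Center → -11, Right → -6; maximin = -6.
Column maxima: Forehand → -2, Backhand → -1; minimax = -2.
-6 ≠ -2, so there is no saddle point; optimal play is mixed.
Center is strictly dominated by Left, so the server never plays it.
On the remaining 2×2 (Left, Right vs Forehand, Backhand):
Let the server play Left with probability p. Expected payoff against Forehand: (-2)p + (-6)(1−p) = 4p − 6; against Backhand: (-7)p + (-1)(1−p) = −6p − 1.
Setting these equal: 4p − 6 = −6p − 1 ⇒ 10p = 5 ⇒ p = 1/2, and the value is (4)·(1/2) − 6 = -4.
For the receiver: with q = P(Forehand), equating Left's and Right's payoffs gives 5q − 7 = −5q − 1 ⇒ q = 3/5.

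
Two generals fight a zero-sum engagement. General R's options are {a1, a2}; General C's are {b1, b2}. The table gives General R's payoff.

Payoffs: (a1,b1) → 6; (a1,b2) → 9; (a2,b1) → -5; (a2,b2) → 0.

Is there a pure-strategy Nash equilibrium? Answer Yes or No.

Yes

Row minima: a1 → 6, a2 → -5; maximin = 6.
Column maxima: b1 → 6, b2 → 9; minimax = 6.
maximin = minimax = 6, so a saddle point exists.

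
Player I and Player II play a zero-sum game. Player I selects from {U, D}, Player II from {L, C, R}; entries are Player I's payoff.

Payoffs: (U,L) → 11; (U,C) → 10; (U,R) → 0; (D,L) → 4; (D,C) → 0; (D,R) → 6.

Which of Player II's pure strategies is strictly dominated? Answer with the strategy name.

L

C holds Player I's payoff strictly below L in every row: 10 < 11, 0 < 4.
So L is strictly dominated for Player II.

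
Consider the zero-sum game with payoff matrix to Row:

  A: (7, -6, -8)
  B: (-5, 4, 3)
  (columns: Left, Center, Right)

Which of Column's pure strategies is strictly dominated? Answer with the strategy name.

Right holds Row's payoff strictly below Center in every row: -8 < -6, 3 < 4.
So Center is strictly dominated for Column.

Center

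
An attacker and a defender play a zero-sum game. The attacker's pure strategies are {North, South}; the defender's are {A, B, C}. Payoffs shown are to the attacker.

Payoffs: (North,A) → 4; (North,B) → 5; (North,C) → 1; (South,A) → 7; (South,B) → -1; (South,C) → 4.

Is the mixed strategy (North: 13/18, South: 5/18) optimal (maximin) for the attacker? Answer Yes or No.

No

Against A this mix gives (13/18)·4 + (5/18)·7 = 29/6.
Against B this mix gives (13/18)·5 + (5/18)·(-1) = 10/3.
Against C this mix gives (13/18)·1 + (5/18)·4 = 11/6.
The defender will play C, holding the attacker to 11/6. Shifting weight toward the row that does better against C would raise this floor (the equalizing mix achieves 7/3 against both C and B), so the proposed strategy is not optimal.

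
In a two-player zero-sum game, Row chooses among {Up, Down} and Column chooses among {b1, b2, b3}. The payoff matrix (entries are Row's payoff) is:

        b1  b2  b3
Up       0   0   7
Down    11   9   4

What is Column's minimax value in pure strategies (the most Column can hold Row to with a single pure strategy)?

Column maxima: b1 → 11, b2 → 9, b3 → 7.
The smallest of these is 7.

7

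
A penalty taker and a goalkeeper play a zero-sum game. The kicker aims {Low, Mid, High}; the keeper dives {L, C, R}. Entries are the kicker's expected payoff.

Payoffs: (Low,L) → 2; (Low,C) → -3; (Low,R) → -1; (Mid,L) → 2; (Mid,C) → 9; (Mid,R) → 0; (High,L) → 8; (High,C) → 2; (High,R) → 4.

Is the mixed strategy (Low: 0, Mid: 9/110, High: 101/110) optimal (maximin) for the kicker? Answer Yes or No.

No

Against L this mix gives (9/110)·2 + (101/110)·8 = 413/55.
Against C this mix gives (9/110)·9 + (101/110)·2 = 283/110.
Against R this mix gives (9/110)·0 + (101/110)·4 = 202/55.
The keeper will play C, holding the kicker to 283/110. Shifting weight toward the row that does better against C would raise this floor (the equalizing mix achieves 36/11 against both C and R), so the proposed strategy is not optimal.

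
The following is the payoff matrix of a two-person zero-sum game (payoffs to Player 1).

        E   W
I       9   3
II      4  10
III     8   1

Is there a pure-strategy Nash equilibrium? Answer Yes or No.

No

Row minima: I → 3, II → 4, III → 1; maximin = 4.
Column maxima: E → 9, W → 10; minimax = 9.
4 ≠ 9, so no pure-strategy equilibrium exists.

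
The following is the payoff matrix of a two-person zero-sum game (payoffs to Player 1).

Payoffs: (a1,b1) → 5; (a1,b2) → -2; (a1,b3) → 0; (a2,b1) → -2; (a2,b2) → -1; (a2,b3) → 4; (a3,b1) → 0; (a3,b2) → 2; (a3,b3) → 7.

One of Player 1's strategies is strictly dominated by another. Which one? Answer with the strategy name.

a2

a3 gives a strictly higher payoff than a2 against every column: 0 > -2, 2 > -1, 7 > 4.
So a2 is strictly dominated and Player 1 never plays it.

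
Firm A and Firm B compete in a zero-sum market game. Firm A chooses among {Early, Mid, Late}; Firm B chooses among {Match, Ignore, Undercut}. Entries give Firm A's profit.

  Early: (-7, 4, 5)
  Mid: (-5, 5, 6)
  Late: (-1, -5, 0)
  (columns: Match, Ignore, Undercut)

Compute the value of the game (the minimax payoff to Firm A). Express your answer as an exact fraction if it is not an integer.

Row minima: Early → -7, Mid → -5, Late → -5; maximin = -5.
Column maxima: Match → -1, Ignore → 5, Undercut → 6; minimax = -1.
-5 ≠ -1, so there is no saddle point; optimal play is mixed.
Early is strictly dominated by Mid, so Firm A never plays it.
Undercut is strictly dominated by Match (it gives Firm A strictly more in every row), so Firm B never plays it.
On the remaining 2×2 (Mid, Late vs Match, Ignore):
Let Firm A play Mid with probability p. Expected payoff against Match: (-5)p + (-1)(1−p) = −4p − 1; against Ignore: 5p + (-5)(1−p) = 10p − 5.
Setting these equal: −4p − 1 = 10p − 5 ⇒ −14p = -4 ⇒ p = 2/7, and the value is (-4)·(2/7) − 1 = -15/7.
For Firm B: with q = P(Match), equating Mid's and Late's payoffs gives −10q + 5 = 4q − 5 ⇒ q = 5/7.

-15/7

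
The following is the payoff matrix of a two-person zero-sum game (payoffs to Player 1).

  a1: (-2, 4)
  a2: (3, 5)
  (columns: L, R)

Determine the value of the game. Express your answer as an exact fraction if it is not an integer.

3

Row minima: a1 → -2, a2 → 3; maximin = 3.
Column maxima: L → 3, R → 5; minimax = 3.
Since maximin = minimax = 3, there is a saddle point and the value is 3.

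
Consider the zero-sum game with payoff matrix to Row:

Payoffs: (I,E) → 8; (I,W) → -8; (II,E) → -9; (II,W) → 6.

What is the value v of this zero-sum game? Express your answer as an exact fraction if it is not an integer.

Row minima: I → -8, II → -9; maximin = -8.
Column maxima: E → 8, W → 6; minimax = 6.
-8 ≠ 6, so there is no saddle point; optimal play is mixed.
Let Row play I with probability p. Expected payoff against E: 8p + (-9)(1−p) = 17p − 9; against W: (-8)p + 6(1−p) = −14p + 6.
Setting these equal: 17p − 9 = −14p + 6 ⇒ 31p = 15 ⇒ p = 15/31, and the value is (17)·(15/31) − 9 = -24/31.
For Column: with q = P(E), equating I's and II's payoffs gives 16q − 8 = −15q + 6 ⇒ q = 14/31.

-24/31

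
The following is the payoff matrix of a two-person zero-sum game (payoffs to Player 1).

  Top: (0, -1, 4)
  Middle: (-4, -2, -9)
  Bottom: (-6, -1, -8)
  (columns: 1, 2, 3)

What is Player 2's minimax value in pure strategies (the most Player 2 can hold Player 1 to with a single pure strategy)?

-1

Column maxima: 1 → 0, 2 → -1, 3 → 4.
The smallest of these is -1.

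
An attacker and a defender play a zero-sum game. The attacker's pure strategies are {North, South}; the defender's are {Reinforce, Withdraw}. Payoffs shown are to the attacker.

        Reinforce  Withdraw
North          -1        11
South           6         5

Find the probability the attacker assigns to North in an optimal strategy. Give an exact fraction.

1/13

Row minima: North → -1, South → 5; maximin = 5.
Column maxima: Reinforce → 6, Withdraw → 11; minimax = 6.
5 ≠ 6, so there is no saddle point; optimal play is mixed.
Let the attacker play North with probability p. Expected payoff against Reinforce: (-1)p + 6(1−p) = −7p + 6; against Withdraw: 11p + 5(1−p) = 6p + 5.
Setting these equal: −7p + 6 = 6p + 5 ⇒ −13p = -1 ⇒ p = 1/13, and the value is (-7)·(1/13) + 6 = 71/13.
For the defender: with q = P(Reinforce), equating North's and South's payoffs gives −12q + 11 = q + 5 ⇒ q = 6/13.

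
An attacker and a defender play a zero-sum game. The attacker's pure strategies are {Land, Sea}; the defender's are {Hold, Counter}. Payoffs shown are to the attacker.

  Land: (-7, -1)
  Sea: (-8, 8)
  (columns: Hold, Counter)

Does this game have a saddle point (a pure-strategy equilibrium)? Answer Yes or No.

Row minima: Land → -7, Sea → -8; maximin = -7.
Column maxima: Hold → -7, Counter → 8; minimax = -7.
maximin = minimax = -7, so a saddle point exists.

Yes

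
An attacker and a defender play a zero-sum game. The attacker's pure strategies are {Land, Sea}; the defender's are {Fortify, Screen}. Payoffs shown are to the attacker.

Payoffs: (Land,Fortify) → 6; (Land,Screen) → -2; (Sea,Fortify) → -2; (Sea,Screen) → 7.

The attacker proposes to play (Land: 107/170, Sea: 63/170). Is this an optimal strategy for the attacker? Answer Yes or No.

Against Fortify this mix gives (107/170)·6 + (63/170)·(-2) = 258/85.
Against Screen this mix gives (107/170)·(-2) + (63/170)·7 = 227/170.
The defender will play Screen, holding the attacker to 227/170. Shifting weight toward the row that does better against Screen would raise this floor (the equalizing mix achieves 38/17 against both Screen and Fortify), so the proposed strategy is not optimal.

No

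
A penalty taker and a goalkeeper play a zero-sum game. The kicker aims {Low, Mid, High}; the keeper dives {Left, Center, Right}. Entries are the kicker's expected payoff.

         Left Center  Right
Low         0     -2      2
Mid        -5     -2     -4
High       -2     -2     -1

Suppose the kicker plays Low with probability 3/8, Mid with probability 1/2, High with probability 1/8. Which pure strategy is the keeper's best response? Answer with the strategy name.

Left

If the keeper plays Left, the kicker's expected payoff is (3/8)·0 + (1/2)·(-5) + (1/8)·(-2) = -11/4.
If the keeper plays Center, the kicker's expected payoff is (3/8)·(-2) + (1/2)·(-2) + (1/8)·(-2) = -2.
If the keeper plays Right, the kicker's expected payoff is (3/8)·2 + (1/2)·(-4) + (1/8)·(-1) = -11/8.
The keeper minimizes the kicker's payoff; the smallest is -11/4, so the best response is Left.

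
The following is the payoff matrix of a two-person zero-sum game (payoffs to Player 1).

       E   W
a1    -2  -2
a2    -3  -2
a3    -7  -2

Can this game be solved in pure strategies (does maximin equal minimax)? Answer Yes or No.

Yes

Row minima: a1 → -2, a2 → -3, a3 → -7; maximin = -2.
Column maxima: E → -2, W → -2; minimax = -2.
maximin = minimax = -2, so a saddle point exists.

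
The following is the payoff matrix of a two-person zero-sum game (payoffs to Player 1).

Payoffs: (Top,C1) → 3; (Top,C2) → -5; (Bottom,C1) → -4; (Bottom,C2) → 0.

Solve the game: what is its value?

-5/3

Row minima: Top → -5, Bottom → -4; maximin = -4.
Column maxima: C1 → 3, C2 → 0; minimax = 0.
-4 ≠ 0, so there is no saddle point; optimal play is mixed.
Let Player 1 play Top with probability p. Expected payoff against C1: 3p + (-4)(1−p) = 7p − 4; against C2: (-5)p + 0(1−p) = −5p.
Setting these equal: 7p − 4 = −5p ⇒ 12p = 4 ⇒ p = 1/3, and the value is (7)·(1/3) − 4 = -5/3.
For Player 2: with q = P(C1), equating Top's and Bottom's payoffs gives 8q − 5 = −4q ⇒ q = 5/12.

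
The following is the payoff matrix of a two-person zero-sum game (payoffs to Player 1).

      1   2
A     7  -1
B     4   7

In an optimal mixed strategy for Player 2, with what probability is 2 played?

3/11

Row minima: A → -1, B → 4; maximin = 4.
Column maxima: 1 → 7, 2 → 7; minimax = 7.
4 ≠ 7, so there is no saddle point; optimal play is mixed.
Let Player 1 play A with probability p. Expected payoff against 1: 7p + 4(1−p) = 3p + 4; against 2: (-1)p + 7(1−p) = −8p + 7.
Setting these equal: 3p + 4 = −8p + 7 ⇒ 11p = 3 ⇒ p = 3/11, and the value is (3)·(3/11) + 4 = 53/11.
For Player 2: with q = P(1), equating A's and B's payoffs gives 8q − 1 = −3q + 7 ⇒ q = 8/11.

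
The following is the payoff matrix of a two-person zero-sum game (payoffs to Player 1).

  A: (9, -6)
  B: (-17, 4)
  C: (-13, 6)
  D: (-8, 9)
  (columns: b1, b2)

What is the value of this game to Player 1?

33/32

Row minima: A → -6, B → -17, C → -13, D → -8; maximin = -6.
Column maxima: b1 → 9, b2 → 9; minimax = 9.
-6 ≠ 9, so there is no saddle point; optimal play is mixed.
B is strictly dominated by C, so Player 1 never plays it.
C is strictly dominated by D, so Player 1 never plays it.
On the remaining 2×2 (A, D vs b1, b2):
Let Player 1 play A with probability p. Expected payoff against b1: 9p + (-8)(1−p) = 17p − 8; against b2: (-6)p + 9(1−p) = −15p + 9.
Setting these equal: 17p − 8 = −15p + 9 ⇒ 32p = 17 ⇒ p = 17/32, and the value is (17)·(17/32) − 8 = 33/32.
For Player 2: with q = P(b1), equating A's and D's payoffs gives 15q − 6 = −17q + 9 ⇒ q = 15/32.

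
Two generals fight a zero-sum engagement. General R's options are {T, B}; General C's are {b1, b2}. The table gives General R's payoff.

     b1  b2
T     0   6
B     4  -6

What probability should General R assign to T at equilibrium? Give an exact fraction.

Row minima: T → 0, B → -6; maximin = 0.
Column maxima: b1 → 4, b2 → 6; minimax = 4.
0 ≠ 4, so there is no saddle point; optimal play is mixed.
Let General R play T with probability p. Expected payoff against b1: 0p + 4(1−p) = −4p + 4; against b2: 6p + (-6)(1−p) = 12p − 6.
Setting these equal: −4p + 4 = 12p − 6 ⇒ −16p = -10 ⇒ p = 5/8, and the value is (-4)·(5/8) + 4 = 3/2.
For General C: with q = P(b1), equating T's and B's payoffs gives −6q + 6 = 10q − 6 ⇒ q = 3/4.

5/8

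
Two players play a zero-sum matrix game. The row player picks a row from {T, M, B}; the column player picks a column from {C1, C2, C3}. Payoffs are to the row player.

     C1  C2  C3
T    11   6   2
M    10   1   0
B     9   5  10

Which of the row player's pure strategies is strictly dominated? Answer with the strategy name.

M

T gives a strictly higher payoff than M against every column: 11 > 10, 6 > 1, 2 > 0.
So M is strictly dominated and the row player never plays it.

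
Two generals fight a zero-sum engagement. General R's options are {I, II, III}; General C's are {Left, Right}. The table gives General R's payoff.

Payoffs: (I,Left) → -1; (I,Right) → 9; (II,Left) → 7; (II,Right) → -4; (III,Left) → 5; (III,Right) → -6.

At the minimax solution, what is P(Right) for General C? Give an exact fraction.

8/21

Row minima: I → -1, II → -4, III → -6; maximin = -1.
Column maxima: Left → 7, Right → 9; minimax = 7.
-1 ≠ 7, so there is no saddle point; optimal play is mixed.
III is strictly dominated by II, so General R never plays it.
On the remaining 2×2 (I, II vs Left, Right):
Let General R play I with probability p. Expected payoff against Left: (-1)p + 7(1−p) = −8p + 7; against Right: 9p + (-4)(1−p) = 13p − 4.
Setting these equal: −8p + 7 = 13p − 4 ⇒ −21p = -11 ⇒ p = 11/21, and the value is (-8)·(11/21) + 7 = 59/21.
For General C: with q = P(Left), equating I's and II's payoffs gives −10q + 9 = 11q − 4 ⇒ q = 13/21.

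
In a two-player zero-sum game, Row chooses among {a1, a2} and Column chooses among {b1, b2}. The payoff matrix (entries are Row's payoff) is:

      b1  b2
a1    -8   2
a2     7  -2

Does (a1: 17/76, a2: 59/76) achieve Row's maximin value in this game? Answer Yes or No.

No

Against b1 this mix gives (17/76)·(-8) + (59/76)·7 = 277/76.
Against b2 this mix gives (17/76)·2 + (59/76)·(-2) = -21/19.
Column will play b2, holding Row to -21/19. Shifting weight toward the row that does better against b2 would raise this floor (the equalizing mix achieves -2/19 against both b2 and b1), so the proposed strategy is not optimal.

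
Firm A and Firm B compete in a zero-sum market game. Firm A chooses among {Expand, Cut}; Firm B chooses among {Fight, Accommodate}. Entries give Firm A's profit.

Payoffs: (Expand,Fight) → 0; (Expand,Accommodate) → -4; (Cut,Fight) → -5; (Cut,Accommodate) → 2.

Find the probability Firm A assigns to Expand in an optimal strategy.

7/11

Row minima: Expand → -4, Cut → -5; maximin = -4.
Column maxima: Fight → 0, Accommodate → 2; minimax = 0.
-4 ≠ 0, so there is no saddle point; optimal play is mixed.
Let Firm A play Expand with probability p. Expected payoff against Fight: 0p + (-5)(1−p) = 5p − 5; against Accommodate: (-4)p + 2(1−p) = −6p + 2.
Setting these equal: 5p − 5 = −6p + 2 ⇒ 11p = 7 ⇒ p = 7/11, and the value is (5)·(7/11) − 5 = -20/11.
For Firm B: with q = P(Fight), equating Expand's and Cut's payoffs gives 4q − 4 = −7q + 2 ⇒ q = 6/11.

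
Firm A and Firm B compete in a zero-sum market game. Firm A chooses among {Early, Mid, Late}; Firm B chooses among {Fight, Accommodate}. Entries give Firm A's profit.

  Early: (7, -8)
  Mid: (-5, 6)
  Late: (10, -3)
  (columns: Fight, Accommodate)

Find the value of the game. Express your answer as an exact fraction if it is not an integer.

Row minima: Early → -8, Mid → -5, Late → -3; maximin = -3.
Column maxima: Fight → 10, Accommodate → 6; minimax = 6.
-3 ≠ 6, so there is no saddle point; optimal play is mixed.
Early is strictly dominated by Late, so Firm A never plays it.
On the remaining 2×2 (Mid, Late vs Fight, Accommodate):
Let Firm A play Mid with probability p. Expected payoff against Fight: (-5)p + 10(1−p) = −15p + 10; against Accommodate: 6p + (-3)(1−p) = 9p − 3.
Setting these equal: −15p + 10 = 9p − 3 ⇒ −24p = -13 ⇒ p = 13/24, and the value is (-15)·(13/24) + 10 = 15/8.
For Firm B: with q = P(Fight), equating Mid's and Late's payoffs gives −11q + 6 = 13q − 3 ⇒ q = 3/8.

15/8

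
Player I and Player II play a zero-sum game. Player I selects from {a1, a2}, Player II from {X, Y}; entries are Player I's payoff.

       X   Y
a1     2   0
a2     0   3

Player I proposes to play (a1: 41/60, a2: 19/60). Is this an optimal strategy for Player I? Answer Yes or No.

Against X this mix gives (41/60)·2 + (19/60)·0 = 41/30.
Against Y this mix gives (41/60)·0 + (19/60)·3 = 19/20.
Player II will play Y, holding Player I to 19/20. Shifting weight toward the row that does better against Y would raise this floor (the equalizing mix achieves 6/5 against both Y and X), so the proposed strategy is not optimal.

No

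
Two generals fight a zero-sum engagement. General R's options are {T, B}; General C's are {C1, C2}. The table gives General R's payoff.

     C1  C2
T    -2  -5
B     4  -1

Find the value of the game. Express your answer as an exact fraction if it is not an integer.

Row minima: T → -5, B → -1; maximin = -1.
Column maxima: C1 → 4, C2 → -1; minimax = -1.
Since maximin = minimax = -1, there is a saddle point and the value is -1.

-1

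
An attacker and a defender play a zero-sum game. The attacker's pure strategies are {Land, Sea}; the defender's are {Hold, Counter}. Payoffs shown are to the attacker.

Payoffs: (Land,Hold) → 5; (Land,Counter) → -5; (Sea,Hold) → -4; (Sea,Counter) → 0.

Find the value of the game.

Row minima: Land → -5, Sea → -4; maximin = -4.
Column maxima: Hold → 5, Counter → 0; minimax = 0.
-4 ≠ 0, so there is no saddle point; optimal play is mixed.
Let the attacker play Land with probability p. Expected payoff against Hold: 5p + (-4)(1−p) = 9p − 4; against Counter: (-5)p + 0(1−p) = −5p.
Setting these equal: 9p − 4 = −5p ⇒ 14p = 4 ⇒ p = 2/7, and the value is (9)·(2/7) − 4 = -10/7.
For the defender: with q = P(Hold), equating Land's and Sea's payoffs gives 10q − 5 = −4q ⇒ q = 5/14.

-10/7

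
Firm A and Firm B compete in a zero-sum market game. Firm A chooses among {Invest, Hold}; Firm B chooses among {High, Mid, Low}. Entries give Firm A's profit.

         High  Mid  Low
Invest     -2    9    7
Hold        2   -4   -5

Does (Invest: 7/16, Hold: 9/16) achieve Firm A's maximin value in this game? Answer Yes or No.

Against High this mix gives (7/16)·(-2) + (9/16)·2 = 1/4.
Against Mid this mix gives (7/16)·9 + (9/16)·(-4) = 27/16.
Against Low this mix gives (7/16)·7 + (9/16)·(-5) = 1/4.
All of Firm B's active replies (High, Low) yield 1/4, and no column does worse for Firm A. The mix makes Firm B indifferent and guarantees 1/4, so it is optimal.

Yes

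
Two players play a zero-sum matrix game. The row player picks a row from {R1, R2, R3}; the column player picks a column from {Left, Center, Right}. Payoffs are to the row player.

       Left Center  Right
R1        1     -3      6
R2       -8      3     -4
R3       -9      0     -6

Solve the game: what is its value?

-7/5

Row minima: R1 → -3, R2 → -8, R3 → -9; maximin = -3.
Column maxima: Left → 1, Center → 3, Right → 6; minimax = 1.
-3 ≠ 1, so there is no saddle point; optimal play is mixed.
R3 is strictly dominated by R2, so the row player never plays it.
Right is strictly dominated by Left (it gives the row player strictly more in every row), so the column player never plays it.
On the remaining 2×2 (R1, R2 vs Left, Center):
Let the row player play R1 with probability p. Expected payoff against Left: 1p + (-8)(1−p) = 9p − 8; against Center: (-3)p + 3(1−p) = −6p + 3.
Setting these equal: 9p − 8 = −6p + 3 ⇒ 15p = 11 ⇒ p = 11/15, and the value is (9)·(11/15) − 8 = -7/5.
For the column player: with q = P(Left), equating R1's and R2's payoffs gives 4q − 3 = −11q + 3 ⇒ q = 2/5.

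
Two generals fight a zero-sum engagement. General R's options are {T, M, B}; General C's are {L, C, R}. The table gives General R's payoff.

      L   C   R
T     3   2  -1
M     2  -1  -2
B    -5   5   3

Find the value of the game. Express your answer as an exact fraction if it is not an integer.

Row minima: T → -1, M → -2, B → -5; maximin = -1.
Column maxima: L → 3, C → 5, R → 3; minimax = 3.
-1 ≠ 3, so there is no saddle point; optimal play is mixed.
M is strictly dominated by T, so General R never plays it.
C is strictly dominated by R (it gives General R strictly more in every row), so General C never plays it.
On the remaining 2×2 (T, B vs L, R):
Let General R play T with probability p. Expected payoff against L: 3p + (-5)(1−p) = 8p − 5; against R: (-1)p + 3(1−p) = −4p + 3.
Setting these equal: 8p − 5 = −4p + 3 ⇒ 12p = 8 ⇒ p = 2/3, and the value is (8)·(2/3) − 5 = 1/3.
For General C: with q = P(L), equating T's and B's payoffs gives 4q − 1 = −8q + 3 ⇒ q = 1/3.

1/3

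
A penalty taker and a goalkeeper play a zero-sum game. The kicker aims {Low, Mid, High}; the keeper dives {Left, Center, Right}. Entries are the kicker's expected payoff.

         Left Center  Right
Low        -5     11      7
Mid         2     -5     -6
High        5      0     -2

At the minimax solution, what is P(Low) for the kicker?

Row minima: Low → -5, Mid → -6, High → -2; maximin = -2.
Column maxima: Left → 5, Center → 11, Right → 7; minimax = 5.
-2 ≠ 5, so there is no saddle point; optimal play is mixed.
Mid is strictly dominated by High, so the kicker never plays it.
Center is strictly dominated by Right (it gives the kicker strictly more in every row), so the keeper never plays it.
On the remaining 2×2 (Low, High vs Left, Right):
Let the kicker play Low with probability p. Expected payoff against Left: (-5)p + 5(1−p) = −10p + 5; against Right: 7p + (-2)(1−p) = 9p − 2.
Setting these equal: −10p + 5 = 9p − 2 ⇒ −19p = -7 ⇒ p = 7/19, and the value is (-10)·(7/19) + 5 = 25/19.
For the keeper: with q = P(Left), equating Low's and High's payoffs gives −12q + 7 = 7q − 2 ⇒ q = 9/19.

7/19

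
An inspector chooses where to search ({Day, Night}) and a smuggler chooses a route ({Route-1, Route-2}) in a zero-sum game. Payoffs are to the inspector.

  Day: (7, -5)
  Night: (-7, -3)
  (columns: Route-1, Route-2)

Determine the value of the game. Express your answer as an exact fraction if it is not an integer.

-7/2

Row minima: Day → -5, Night → -7; maximin = -5.
Column maxima: Route-1 → 7, Route-2 → -3; minimax = -3.
-5 ≠ -3, so there is no saddle point; optimal play is mixed.
Let the inspector play Day with probability p. Expected payoff against Route-1: 7p + (-7)(1−p) = 14p − 7; against Route-2: (-5)p + (-3)(1−p) = −2p − 3.
Setting these equal: 14p − 7 = −2p − 3 ⇒ 16p = 4 ⇒ p = 1/4, and the value is (14)·(1/4) − 7 = -7/2.
For the smuggler: with q = P(Route-1), equating Day's and Night's payoffs gives 12q − 5 = −4q − 3 ⇒ q = 1/8.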